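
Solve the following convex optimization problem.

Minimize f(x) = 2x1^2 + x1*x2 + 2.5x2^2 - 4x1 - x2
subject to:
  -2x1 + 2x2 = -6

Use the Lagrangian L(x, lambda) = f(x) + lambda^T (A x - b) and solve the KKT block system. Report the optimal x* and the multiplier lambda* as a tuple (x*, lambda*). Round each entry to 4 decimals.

Form the Lagrangian:
  L(x, lambda) = (1/2) x^T Q x + c^T x + lambda^T (A x - b)
Stationarity (grad_x L = 0): Q x + c + A^T lambda = 0.
Primal feasibility: A x = b.

This gives the KKT block system:
  [ Q   A^T ] [ x     ]   [-c ]
  [ A    0  ] [ lambda ] = [ b ]

Solving the linear system:
  x*      = (2.0909, -0.9091)
  lambda* = (1.7273)
  f(x*)   = 1.4545

x* = (2.0909, -0.9091), lambda* = (1.7273)


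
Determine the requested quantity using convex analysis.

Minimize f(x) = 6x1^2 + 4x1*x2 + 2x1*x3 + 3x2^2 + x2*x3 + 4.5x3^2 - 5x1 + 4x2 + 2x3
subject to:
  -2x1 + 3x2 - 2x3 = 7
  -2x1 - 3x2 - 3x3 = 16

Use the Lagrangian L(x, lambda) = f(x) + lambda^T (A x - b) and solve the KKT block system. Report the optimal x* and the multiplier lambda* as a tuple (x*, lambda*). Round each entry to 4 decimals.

Form the Lagrangian:
  L(x, lambda) = (1/2) x^T Q x + c^T x + lambda^T (A x - b)
Stationarity (grad_x L = 0): Q x + c + A^T lambda = 0.
Primal feasibility: A x = b.

This gives the KKT block system:
  [ Q   A^T ] [ x     ]   [-c ]
  [ A    0  ] [ lambda ] = [ b ]

Solving the linear system:
  x*      = (-0.9218, -0.8562, -3.8625)
  lambda* = (-5.3551, -8.2509)
  f(x*)   = 81.4792

x* = (-0.9218, -0.8562, -3.8625), lambda* = (-5.3551, -8.2509)


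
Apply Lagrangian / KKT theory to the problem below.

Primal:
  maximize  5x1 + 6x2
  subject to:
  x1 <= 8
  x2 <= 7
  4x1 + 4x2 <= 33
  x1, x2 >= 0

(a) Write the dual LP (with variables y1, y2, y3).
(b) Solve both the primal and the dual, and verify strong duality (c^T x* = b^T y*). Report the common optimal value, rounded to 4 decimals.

The standard primal-dual pair for 'max c^T x s.t. A x <= b, x >= 0' is:
  Dual:  min b^T y  s.t.  A^T y >= c,  y >= 0.

So the dual LP is:
  minimize  8y1 + 7y2 + 33y3
  subject to:
    y1 + 4y3 >= 5
    y2 + 4y3 >= 6
    y1, y2, y3 >= 0

Solving the primal: x* = (1.25, 7).
  primal value c^T x* = 48.25.
Solving the dual: y* = (0, 1, 1.25).
  dual value b^T y* = 48.25.
Strong duality: c^T x* = b^T y*. Confirmed.

48.25


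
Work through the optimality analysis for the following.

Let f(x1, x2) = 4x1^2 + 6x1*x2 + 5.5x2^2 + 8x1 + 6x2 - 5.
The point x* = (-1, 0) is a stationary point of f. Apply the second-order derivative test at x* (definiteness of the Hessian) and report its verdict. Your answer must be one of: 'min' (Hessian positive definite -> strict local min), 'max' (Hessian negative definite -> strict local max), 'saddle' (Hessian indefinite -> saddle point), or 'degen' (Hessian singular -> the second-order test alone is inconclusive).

Compute the Hessian H = grad^2 f:
  H = [[8, 6], [6, 11]]
Verify stationarity: grad f(x*) = H x* + g = (0, 0).
Eigenvalues of H: 3.3153, 15.6847.
Both eigenvalues > 0, so H is positive definite -> x* is a strict local min.

min


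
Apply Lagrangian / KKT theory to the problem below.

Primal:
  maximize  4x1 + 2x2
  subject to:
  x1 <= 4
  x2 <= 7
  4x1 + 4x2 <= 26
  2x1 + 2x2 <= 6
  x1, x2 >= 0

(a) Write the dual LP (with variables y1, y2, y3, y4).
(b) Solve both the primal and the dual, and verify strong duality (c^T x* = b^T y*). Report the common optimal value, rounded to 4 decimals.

The standard primal-dual pair for 'max c^T x s.t. A x <= b, x >= 0' is:
  Dual:  min b^T y  s.t.  A^T y >= c,  y >= 0.

So the dual LP is:
  minimize  4y1 + 7y2 + 26y3 + 6y4
  subject to:
    y1 + 4y3 + 2y4 >= 4
    y2 + 4y3 + 2y4 >= 2
    y1, y2, y3, y4 >= 0

Solving the primal: x* = (3, 0).
  primal value c^T x* = 12.
Solving the dual: y* = (0, 0, 0, 2).
  dual value b^T y* = 12.
Strong duality: c^T x* = b^T y*. Confirmed.

12


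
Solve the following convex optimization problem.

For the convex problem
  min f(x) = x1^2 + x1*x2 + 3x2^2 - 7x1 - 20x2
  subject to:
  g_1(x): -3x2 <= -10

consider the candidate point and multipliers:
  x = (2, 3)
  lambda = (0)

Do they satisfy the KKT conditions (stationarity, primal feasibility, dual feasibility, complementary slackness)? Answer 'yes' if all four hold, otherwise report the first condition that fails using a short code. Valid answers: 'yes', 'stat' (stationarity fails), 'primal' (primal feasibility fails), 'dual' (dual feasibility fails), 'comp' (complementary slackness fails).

Gradient of f: grad f(x) = Q x + c = (0, 0)
Constraint values g_i(x) = a_i^T x - b_i:
  g_1((2, 3)) = 1
Stationarity residual: grad f(x) + sum_i lambda_i a_i = (0, 0)
  -> stationarity OK
Primal feasibility (all g_i <= 0): FAILS
Dual feasibility (all lambda_i >= 0): OK
Complementary slackness (lambda_i * g_i(x) = 0 for all i): OK

Verdict: the first failing condition is primal_feasibility -> primal.

primal


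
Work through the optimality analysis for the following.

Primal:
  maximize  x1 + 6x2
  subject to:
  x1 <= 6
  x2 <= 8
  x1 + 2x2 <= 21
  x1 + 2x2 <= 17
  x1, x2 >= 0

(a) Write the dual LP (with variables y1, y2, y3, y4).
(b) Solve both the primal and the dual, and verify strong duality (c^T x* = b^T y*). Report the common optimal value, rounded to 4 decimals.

The standard primal-dual pair for 'max c^T x s.t. A x <= b, x >= 0' is:
  Dual:  min b^T y  s.t.  A^T y >= c,  y >= 0.

So the dual LP is:
  minimize  6y1 + 8y2 + 21y3 + 17y4
  subject to:
    y1 + y3 + y4 >= 1
    y2 + 2y3 + 2y4 >= 6
    y1, y2, y3, y4 >= 0

Solving the primal: x* = (1, 8).
  primal value c^T x* = 49.
Solving the dual: y* = (0, 4, 0, 1).
  dual value b^T y* = 49.
Strong duality: c^T x* = b^T y*. Confirmed.

49


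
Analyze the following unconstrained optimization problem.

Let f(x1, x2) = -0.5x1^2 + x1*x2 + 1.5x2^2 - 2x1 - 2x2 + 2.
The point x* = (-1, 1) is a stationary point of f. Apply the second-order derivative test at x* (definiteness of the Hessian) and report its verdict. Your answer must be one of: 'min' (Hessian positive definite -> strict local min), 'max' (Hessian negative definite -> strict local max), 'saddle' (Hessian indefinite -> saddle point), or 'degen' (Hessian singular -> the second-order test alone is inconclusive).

Compute the Hessian H = grad^2 f:
  H = [[-1, 1], [1, 3]]
Verify stationarity: grad f(x*) = H x* + g = (0, 0).
Eigenvalues of H: -1.2361, 3.2361.
Eigenvalues have mixed signs, so H is indefinite -> x* is a saddle point.

saddle


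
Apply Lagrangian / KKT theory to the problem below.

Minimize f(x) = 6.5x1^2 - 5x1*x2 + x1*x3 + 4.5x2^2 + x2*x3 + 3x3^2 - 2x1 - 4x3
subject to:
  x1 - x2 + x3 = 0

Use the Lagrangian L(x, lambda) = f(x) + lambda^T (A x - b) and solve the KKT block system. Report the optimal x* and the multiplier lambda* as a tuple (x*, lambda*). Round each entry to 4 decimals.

Form the Lagrangian:
  L(x, lambda) = (1/2) x^T Q x + c^T x + lambda^T (A x - b)
Stationarity (grad_x L = 0): Q x + c + A^T lambda = 0.
Primal feasibility: A x = b.

This gives the KKT block system:
  [ Q   A^T ] [ x     ]   [-c ]
  [ A    0  ] [ lambda ] = [ b ]

Solving the linear system:
  x*      = (0.0595, 0.2738, 0.2143)
  lambda* = (2.381)
  f(x*)   = -0.4881

x* = (0.0595, 0.2738, 0.2143), lambda* = (2.381)


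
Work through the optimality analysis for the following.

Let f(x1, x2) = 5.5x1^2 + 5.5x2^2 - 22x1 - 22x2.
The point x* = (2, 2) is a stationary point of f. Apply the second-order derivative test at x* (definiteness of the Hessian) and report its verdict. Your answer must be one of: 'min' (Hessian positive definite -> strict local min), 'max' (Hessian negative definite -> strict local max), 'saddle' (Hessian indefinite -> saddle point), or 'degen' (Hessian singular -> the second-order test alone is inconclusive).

Compute the Hessian H = grad^2 f:
  H = [[11, 0], [0, 11]]
Verify stationarity: grad f(x*) = H x* + g = (0, 0).
Eigenvalues of H: 11, 11.
Both eigenvalues > 0, so H is positive definite -> x* is a strict local min.

min


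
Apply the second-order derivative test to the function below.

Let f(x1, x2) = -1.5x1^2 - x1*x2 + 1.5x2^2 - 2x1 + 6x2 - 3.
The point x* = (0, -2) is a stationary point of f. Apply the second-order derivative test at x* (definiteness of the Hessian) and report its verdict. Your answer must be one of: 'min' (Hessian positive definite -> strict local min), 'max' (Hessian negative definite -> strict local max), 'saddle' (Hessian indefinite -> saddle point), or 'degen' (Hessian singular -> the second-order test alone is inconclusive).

Compute the Hessian H = grad^2 f:
  H = [[-3, -1], [-1, 3]]
Verify stationarity: grad f(x*) = H x* + g = (0, 0).
Eigenvalues of H: -3.1623, 3.1623.
Eigenvalues have mixed signs, so H is indefinite -> x* is a saddle point.

saddle


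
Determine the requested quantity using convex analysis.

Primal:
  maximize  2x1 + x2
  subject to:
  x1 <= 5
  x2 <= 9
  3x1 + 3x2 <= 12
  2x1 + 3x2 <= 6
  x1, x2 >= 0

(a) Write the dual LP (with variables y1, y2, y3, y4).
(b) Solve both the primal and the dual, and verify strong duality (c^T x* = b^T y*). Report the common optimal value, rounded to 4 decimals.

The standard primal-dual pair for 'max c^T x s.t. A x <= b, x >= 0' is:
  Dual:  min b^T y  s.t.  A^T y >= c,  y >= 0.

So the dual LP is:
  minimize  5y1 + 9y2 + 12y3 + 6y4
  subject to:
    y1 + 3y3 + 2y4 >= 2
    y2 + 3y3 + 3y4 >= 1
    y1, y2, y3, y4 >= 0

Solving the primal: x* = (3, 0).
  primal value c^T x* = 6.
Solving the dual: y* = (0, 0, 0, 1).
  dual value b^T y* = 6.
Strong duality: c^T x* = b^T y*. Confirmed.

6


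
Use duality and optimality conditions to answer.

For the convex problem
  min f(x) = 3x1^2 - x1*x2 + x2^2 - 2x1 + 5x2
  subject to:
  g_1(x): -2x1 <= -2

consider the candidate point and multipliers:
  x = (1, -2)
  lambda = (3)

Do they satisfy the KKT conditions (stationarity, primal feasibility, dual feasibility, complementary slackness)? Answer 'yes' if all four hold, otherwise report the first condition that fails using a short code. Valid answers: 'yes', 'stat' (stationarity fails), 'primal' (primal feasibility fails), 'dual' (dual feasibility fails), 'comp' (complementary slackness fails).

Gradient of f: grad f(x) = Q x + c = (6, 0)
Constraint values g_i(x) = a_i^T x - b_i:
  g_1((1, -2)) = 0
Stationarity residual: grad f(x) + sum_i lambda_i a_i = (0, 0)
  -> stationarity OK
Primal feasibility (all g_i <= 0): OK
Dual feasibility (all lambda_i >= 0): OK
Complementary slackness (lambda_i * g_i(x) = 0 for all i): OK

Verdict: yes, KKT holds.

yes


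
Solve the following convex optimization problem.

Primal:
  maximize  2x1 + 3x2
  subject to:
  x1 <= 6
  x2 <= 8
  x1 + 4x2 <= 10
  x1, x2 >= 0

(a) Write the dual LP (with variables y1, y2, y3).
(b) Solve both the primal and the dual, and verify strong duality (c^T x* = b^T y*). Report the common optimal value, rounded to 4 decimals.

The standard primal-dual pair for 'max c^T x s.t. A x <= b, x >= 0' is:
  Dual:  min b^T y  s.t.  A^T y >= c,  y >= 0.

So the dual LP is:
  minimize  6y1 + 8y2 + 10y3
  subject to:
    y1 + y3 >= 2
    y2 + 4y3 >= 3
    y1, y2, y3 >= 0

Solving the primal: x* = (6, 1).
  primal value c^T x* = 15.
Solving the dual: y* = (1.25, 0, 0.75).
  dual value b^T y* = 15.
Strong duality: c^T x* = b^T y*. Confirmed.

15


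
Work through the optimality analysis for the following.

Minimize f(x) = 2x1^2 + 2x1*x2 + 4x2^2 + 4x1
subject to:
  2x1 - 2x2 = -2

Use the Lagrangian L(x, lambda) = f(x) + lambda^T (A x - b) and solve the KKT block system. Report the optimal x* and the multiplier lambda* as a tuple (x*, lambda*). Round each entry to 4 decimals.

Form the Lagrangian:
  L(x, lambda) = (1/2) x^T Q x + c^T x + lambda^T (A x - b)
Stationarity (grad_x L = 0): Q x + c + A^T lambda = 0.
Primal feasibility: A x = b.

This gives the KKT block system:
  [ Q   A^T ] [ x     ]   [-c ]
  [ A    0  ] [ lambda ] = [ b ]

Solving the linear system:
  x*      = (-0.875, 0.125)
  lambda* = (-0.375)
  f(x*)   = -2.125

x* = (-0.875, 0.125), lambda* = (-0.375)


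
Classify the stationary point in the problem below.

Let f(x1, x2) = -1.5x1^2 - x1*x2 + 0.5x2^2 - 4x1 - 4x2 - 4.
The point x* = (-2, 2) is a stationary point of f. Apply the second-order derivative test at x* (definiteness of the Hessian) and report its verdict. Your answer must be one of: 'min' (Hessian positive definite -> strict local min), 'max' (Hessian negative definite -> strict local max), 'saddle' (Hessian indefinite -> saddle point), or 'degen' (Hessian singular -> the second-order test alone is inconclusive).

Compute the Hessian H = grad^2 f:
  H = [[-3, -1], [-1, 1]]
Verify stationarity: grad f(x*) = H x* + g = (0, 0).
Eigenvalues of H: -3.2361, 1.2361.
Eigenvalues have mixed signs, so H is indefinite -> x* is a saddle point.

saddle


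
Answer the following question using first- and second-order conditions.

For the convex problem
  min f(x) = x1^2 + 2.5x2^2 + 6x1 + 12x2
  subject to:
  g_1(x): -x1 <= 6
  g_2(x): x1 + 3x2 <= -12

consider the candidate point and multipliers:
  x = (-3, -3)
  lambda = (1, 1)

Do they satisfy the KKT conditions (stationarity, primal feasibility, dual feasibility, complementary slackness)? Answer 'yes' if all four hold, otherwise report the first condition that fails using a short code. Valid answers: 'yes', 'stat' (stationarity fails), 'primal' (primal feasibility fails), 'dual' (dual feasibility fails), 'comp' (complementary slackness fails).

Gradient of f: grad f(x) = Q x + c = (0, -3)
Constraint values g_i(x) = a_i^T x - b_i:
  g_1((-3, -3)) = -3
  g_2((-3, -3)) = 0
Stationarity residual: grad f(x) + sum_i lambda_i a_i = (0, 0)
  -> stationarity OK
Primal feasibility (all g_i <= 0): OK
Dual feasibility (all lambda_i >= 0): OK
Complementary slackness (lambda_i * g_i(x) = 0 for all i): FAILS

Verdict: the first failing condition is complementary_slackness -> comp.

comp


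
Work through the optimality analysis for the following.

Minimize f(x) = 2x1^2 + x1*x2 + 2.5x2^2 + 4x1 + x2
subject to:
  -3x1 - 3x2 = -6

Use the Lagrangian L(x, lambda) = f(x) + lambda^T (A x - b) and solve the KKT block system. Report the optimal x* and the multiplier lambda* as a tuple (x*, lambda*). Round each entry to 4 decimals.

Form the Lagrangian:
  L(x, lambda) = (1/2) x^T Q x + c^T x + lambda^T (A x - b)
Stationarity (grad_x L = 0): Q x + c + A^T lambda = 0.
Primal feasibility: A x = b.

This gives the KKT block system:
  [ Q   A^T ] [ x     ]   [-c ]
  [ A    0  ] [ lambda ] = [ b ]

Solving the linear system:
  x*      = (0.7143, 1.2857)
  lambda* = (2.7143)
  f(x*)   = 10.2143

x* = (0.7143, 1.2857), lambda* = (2.7143)


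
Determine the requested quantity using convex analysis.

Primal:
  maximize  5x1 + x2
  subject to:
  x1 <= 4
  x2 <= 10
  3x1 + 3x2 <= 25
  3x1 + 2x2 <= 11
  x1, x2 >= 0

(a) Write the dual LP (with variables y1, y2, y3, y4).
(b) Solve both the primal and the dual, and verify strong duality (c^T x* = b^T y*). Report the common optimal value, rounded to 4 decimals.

The standard primal-dual pair for 'max c^T x s.t. A x <= b, x >= 0' is:
  Dual:  min b^T y  s.t.  A^T y >= c,  y >= 0.

So the dual LP is:
  minimize  4y1 + 10y2 + 25y3 + 11y4
  subject to:
    y1 + 3y3 + 3y4 >= 5
    y2 + 3y3 + 2y4 >= 1
    y1, y2, y3, y4 >= 0

Solving the primal: x* = (3.6667, 0).
  primal value c^T x* = 18.3333.
Solving the dual: y* = (0, 0, 0, 1.6667).
  dual value b^T y* = 18.3333.
Strong duality: c^T x* = b^T y*. Confirmed.

18.3333


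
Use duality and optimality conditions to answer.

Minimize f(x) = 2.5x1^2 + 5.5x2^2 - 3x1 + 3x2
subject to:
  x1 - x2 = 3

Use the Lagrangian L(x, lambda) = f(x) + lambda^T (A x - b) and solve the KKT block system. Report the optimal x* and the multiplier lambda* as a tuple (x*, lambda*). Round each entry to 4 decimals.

Form the Lagrangian:
  L(x, lambda) = (1/2) x^T Q x + c^T x + lambda^T (A x - b)
Stationarity (grad_x L = 0): Q x + c + A^T lambda = 0.
Primal feasibility: A x = b.

This gives the KKT block system:
  [ Q   A^T ] [ x     ]   [-c ]
  [ A    0  ] [ lambda ] = [ b ]

Solving the linear system:
  x*      = (2.0625, -0.9375)
  lambda* = (-7.3125)
  f(x*)   = 6.4688

x* = (2.0625, -0.9375), lambda* = (-7.3125)


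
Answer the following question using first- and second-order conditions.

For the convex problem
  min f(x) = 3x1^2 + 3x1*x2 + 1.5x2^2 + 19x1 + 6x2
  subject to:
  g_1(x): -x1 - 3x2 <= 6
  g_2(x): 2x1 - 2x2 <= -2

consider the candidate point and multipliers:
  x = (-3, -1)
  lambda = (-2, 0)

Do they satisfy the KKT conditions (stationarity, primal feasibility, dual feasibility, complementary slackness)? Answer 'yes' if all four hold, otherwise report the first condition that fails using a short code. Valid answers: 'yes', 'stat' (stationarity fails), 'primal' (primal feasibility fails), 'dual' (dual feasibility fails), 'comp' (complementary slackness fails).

Gradient of f: grad f(x) = Q x + c = (-2, -6)
Constraint values g_i(x) = a_i^T x - b_i:
  g_1((-3, -1)) = 0
  g_2((-3, -1)) = -2
Stationarity residual: grad f(x) + sum_i lambda_i a_i = (0, 0)
  -> stationarity OK
Primal feasibility (all g_i <= 0): OK
Dual feasibility (all lambda_i >= 0): FAILS
Complementary slackness (lambda_i * g_i(x) = 0 for all i): OK

Verdict: the first failing condition is dual_feasibility -> dual.

dual


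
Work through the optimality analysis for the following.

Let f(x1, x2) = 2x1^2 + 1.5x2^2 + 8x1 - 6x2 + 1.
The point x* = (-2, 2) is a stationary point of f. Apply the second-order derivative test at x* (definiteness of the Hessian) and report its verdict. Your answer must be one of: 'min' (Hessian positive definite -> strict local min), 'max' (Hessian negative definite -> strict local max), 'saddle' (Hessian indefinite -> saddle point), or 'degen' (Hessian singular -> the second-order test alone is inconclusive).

Compute the Hessian H = grad^2 f:
  H = [[4, 0], [0, 3]]
Verify stationarity: grad f(x*) = H x* + g = (0, 0).
Eigenvalues of H: 3, 4.
Both eigenvalues > 0, so H is positive definite -> x* is a strict local min.

min


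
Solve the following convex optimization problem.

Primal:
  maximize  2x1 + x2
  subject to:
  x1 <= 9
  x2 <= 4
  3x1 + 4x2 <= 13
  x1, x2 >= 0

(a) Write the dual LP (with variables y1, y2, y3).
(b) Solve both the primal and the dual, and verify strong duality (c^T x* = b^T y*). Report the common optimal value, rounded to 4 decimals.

The standard primal-dual pair for 'max c^T x s.t. A x <= b, x >= 0' is:
  Dual:  min b^T y  s.t.  A^T y >= c,  y >= 0.

So the dual LP is:
  minimize  9y1 + 4y2 + 13y3
  subject to:
    y1 + 3y3 >= 2
    y2 + 4y3 >= 1
    y1, y2, y3 >= 0

Solving the primal: x* = (4.3333, 0).
  primal value c^T x* = 8.6667.
Solving the dual: y* = (0, 0, 0.6667).
  dual value b^T y* = 8.6667.
Strong duality: c^T x* = b^T y*. Confirmed.

8.6667


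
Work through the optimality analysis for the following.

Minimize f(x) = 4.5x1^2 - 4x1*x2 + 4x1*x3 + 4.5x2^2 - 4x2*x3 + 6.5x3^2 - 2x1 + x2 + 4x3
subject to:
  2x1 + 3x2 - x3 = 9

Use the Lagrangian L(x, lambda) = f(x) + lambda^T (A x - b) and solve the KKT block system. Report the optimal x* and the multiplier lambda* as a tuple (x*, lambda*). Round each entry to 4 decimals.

Form the Lagrangian:
  L(x, lambda) = (1/2) x^T Q x + c^T x + lambda^T (A x - b)
Stationarity (grad_x L = 0): Q x + c + A^T lambda = 0.
Primal feasibility: A x = b.

This gives the KKT block system:
  [ Q   A^T ] [ x     ]   [-c ]
  [ A    0  ] [ lambda ] = [ b ]

Solving the linear system:
  x*      = (1.9051, 1.504, -0.678)
  lambda* = (-3.209)
  f(x*)   = 11.9316

x* = (1.9051, 1.504, -0.678), lambda* = (-3.209)


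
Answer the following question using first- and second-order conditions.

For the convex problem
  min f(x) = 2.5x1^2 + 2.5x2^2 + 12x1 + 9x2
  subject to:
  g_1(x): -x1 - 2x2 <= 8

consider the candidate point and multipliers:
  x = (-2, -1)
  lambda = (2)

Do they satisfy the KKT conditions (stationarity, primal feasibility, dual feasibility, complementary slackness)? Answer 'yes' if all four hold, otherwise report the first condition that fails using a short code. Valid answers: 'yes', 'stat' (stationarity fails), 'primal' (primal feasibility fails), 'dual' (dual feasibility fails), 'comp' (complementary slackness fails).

Gradient of f: grad f(x) = Q x + c = (2, 4)
Constraint values g_i(x) = a_i^T x - b_i:
  g_1((-2, -1)) = -4
Stationarity residual: grad f(x) + sum_i lambda_i a_i = (0, 0)
  -> stationarity OK
Primal feasibility (all g_i <= 0): OK
Dual feasibility (all lambda_i >= 0): OK
Complementary slackness (lambda_i * g_i(x) = 0 for all i): FAILS

Verdict: the first failing condition is complementary_slackness -> comp.

comp


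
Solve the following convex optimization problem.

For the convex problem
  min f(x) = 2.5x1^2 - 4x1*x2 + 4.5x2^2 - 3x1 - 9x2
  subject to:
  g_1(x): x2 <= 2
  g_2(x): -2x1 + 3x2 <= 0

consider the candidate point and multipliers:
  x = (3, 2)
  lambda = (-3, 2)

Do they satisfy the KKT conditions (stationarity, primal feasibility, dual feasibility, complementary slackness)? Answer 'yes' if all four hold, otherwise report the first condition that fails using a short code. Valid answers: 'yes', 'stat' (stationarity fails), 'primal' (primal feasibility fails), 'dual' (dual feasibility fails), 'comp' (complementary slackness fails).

Gradient of f: grad f(x) = Q x + c = (4, -3)
Constraint values g_i(x) = a_i^T x - b_i:
  g_1((3, 2)) = 0
  g_2((3, 2)) = 0
Stationarity residual: grad f(x) + sum_i lambda_i a_i = (0, 0)
  -> stationarity OK
Primal feasibility (all g_i <= 0): OK
Dual feasibility (all lambda_i >= 0): FAILS
Complementary slackness (lambda_i * g_i(x) = 0 for all i): OK

Verdict: the first failing condition is dual_feasibility -> dual.

dual


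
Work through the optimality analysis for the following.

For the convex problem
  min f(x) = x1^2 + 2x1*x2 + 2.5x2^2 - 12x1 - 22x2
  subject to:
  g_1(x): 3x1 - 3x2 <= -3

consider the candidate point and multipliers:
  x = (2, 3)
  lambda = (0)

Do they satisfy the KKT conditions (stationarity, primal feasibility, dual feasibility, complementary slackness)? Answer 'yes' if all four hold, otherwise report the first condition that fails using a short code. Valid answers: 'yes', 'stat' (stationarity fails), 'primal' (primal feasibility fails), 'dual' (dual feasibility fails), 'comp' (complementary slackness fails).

Gradient of f: grad f(x) = Q x + c = (-2, -3)
Constraint values g_i(x) = a_i^T x - b_i:
  g_1((2, 3)) = 0
Stationarity residual: grad f(x) + sum_i lambda_i a_i = (-2, -3)
  -> stationarity FAILS
Primal feasibility (all g_i <= 0): OK
Dual feasibility (all lambda_i >= 0): OK
Complementary slackness (lambda_i * g_i(x) = 0 for all i): OK

Verdict: the first failing condition is stationarity -> stat.

stat


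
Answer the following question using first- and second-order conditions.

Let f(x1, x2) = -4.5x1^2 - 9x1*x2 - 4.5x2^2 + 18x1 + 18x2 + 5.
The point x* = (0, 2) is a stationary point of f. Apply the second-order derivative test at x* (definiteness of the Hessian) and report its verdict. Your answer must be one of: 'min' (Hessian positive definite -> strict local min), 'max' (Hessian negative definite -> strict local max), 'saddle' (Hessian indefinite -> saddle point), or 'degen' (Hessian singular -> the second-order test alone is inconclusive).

Compute the Hessian H = grad^2 f:
  H = [[-9, -9], [-9, -9]]
Verify stationarity: grad f(x*) = H x* + g = (0, 0).
Eigenvalues of H: -18, 0.
H has a zero eigenvalue (singular; negative semidefinite but not definite), so H is neither positive definite, negative definite, nor indefinite. The second-order test alone is inconclusive -> degen.
(Indeed, f is constant along the null direction of H through x*, so x* is not a strict local extremum.)

degen


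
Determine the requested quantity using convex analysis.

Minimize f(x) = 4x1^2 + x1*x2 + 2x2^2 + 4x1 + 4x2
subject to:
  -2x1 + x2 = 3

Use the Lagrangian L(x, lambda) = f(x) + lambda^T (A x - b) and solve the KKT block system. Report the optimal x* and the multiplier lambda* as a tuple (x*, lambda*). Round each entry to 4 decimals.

Form the Lagrangian:
  L(x, lambda) = (1/2) x^T Q x + c^T x + lambda^T (A x - b)
Stationarity (grad_x L = 0): Q x + c + A^T lambda = 0.
Primal feasibility: A x = b.

This gives the KKT block system:
  [ Q   A^T ] [ x     ]   [-c ]
  [ A    0  ] [ lambda ] = [ b ]

Solving the linear system:
  x*      = (-1.3929, 0.2143)
  lambda* = (-3.4643)
  f(x*)   = 2.8393

x* = (-1.3929, 0.2143), lambda* = (-3.4643)


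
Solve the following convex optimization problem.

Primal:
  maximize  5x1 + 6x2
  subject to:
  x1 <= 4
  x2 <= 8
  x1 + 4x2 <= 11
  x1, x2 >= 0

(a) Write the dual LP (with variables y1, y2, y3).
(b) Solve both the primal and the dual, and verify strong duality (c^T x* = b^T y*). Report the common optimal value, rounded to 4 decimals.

The standard primal-dual pair for 'max c^T x s.t. A x <= b, x >= 0' is:
  Dual:  min b^T y  s.t.  A^T y >= c,  y >= 0.

So the dual LP is:
  minimize  4y1 + 8y2 + 11y3
  subject to:
    y1 + y3 >= 5
    y2 + 4y3 >= 6
    y1, y2, y3 >= 0

Solving the primal: x* = (4, 1.75).
  primal value c^T x* = 30.5.
Solving the dual: y* = (3.5, 0, 1.5).
  dual value b^T y* = 30.5.
Strong duality: c^T x* = b^T y*. Confirmed.

30.5


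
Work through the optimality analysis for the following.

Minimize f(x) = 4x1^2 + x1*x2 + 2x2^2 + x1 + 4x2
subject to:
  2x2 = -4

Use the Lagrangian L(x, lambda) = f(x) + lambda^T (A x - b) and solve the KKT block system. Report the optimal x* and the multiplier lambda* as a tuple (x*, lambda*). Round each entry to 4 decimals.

Form the Lagrangian:
  L(x, lambda) = (1/2) x^T Q x + c^T x + lambda^T (A x - b)
Stationarity (grad_x L = 0): Q x + c + A^T lambda = 0.
Primal feasibility: A x = b.

This gives the KKT block system:
  [ Q   A^T ] [ x     ]   [-c ]
  [ A    0  ] [ lambda ] = [ b ]

Solving the linear system:
  x*      = (0.125, -2)
  lambda* = (1.9375)
  f(x*)   = -0.0625

x* = (0.125, -2), lambda* = (1.9375)


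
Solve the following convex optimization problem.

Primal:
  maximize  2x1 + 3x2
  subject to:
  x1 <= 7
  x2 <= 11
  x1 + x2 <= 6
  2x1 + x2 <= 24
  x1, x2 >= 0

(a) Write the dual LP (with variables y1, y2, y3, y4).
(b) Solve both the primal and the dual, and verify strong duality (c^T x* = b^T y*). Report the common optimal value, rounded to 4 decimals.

The standard primal-dual pair for 'max c^T x s.t. A x <= b, x >= 0' is:
  Dual:  min b^T y  s.t.  A^T y >= c,  y >= 0.

So the dual LP is:
  minimize  7y1 + 11y2 + 6y3 + 24y4
  subject to:
    y1 + y3 + 2y4 >= 2
    y2 + y3 + y4 >= 3
    y1, y2, y3, y4 >= 0

Solving the primal: x* = (0, 6).
  primal value c^T x* = 18.
Solving the dual: y* = (0, 0, 3, 0).
  dual value b^T y* = 18.
Strong duality: c^T x* = b^T y*. Confirmed.

18


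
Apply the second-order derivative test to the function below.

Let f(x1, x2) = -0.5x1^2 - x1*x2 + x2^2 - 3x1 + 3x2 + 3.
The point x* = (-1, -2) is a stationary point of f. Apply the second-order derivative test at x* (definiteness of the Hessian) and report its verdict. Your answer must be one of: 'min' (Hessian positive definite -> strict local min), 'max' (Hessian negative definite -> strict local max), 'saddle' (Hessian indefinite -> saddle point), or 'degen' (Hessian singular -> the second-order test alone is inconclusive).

Compute the Hessian H = grad^2 f:
  H = [[-1, -1], [-1, 2]]
Verify stationarity: grad f(x*) = H x* + g = (0, 0).
Eigenvalues of H: -1.3028, 2.3028.
Eigenvalues have mixed signs, so H is indefinite -> x* is a saddle point.

saddle


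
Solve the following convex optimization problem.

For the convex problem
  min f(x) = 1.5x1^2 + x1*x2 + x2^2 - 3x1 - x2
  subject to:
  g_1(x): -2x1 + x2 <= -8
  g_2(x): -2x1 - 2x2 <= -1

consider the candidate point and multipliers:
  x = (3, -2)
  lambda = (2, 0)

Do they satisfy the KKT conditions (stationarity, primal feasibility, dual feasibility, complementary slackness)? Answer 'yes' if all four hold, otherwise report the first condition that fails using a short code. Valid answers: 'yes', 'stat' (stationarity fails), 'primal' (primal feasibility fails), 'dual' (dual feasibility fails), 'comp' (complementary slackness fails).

Gradient of f: grad f(x) = Q x + c = (4, -2)
Constraint values g_i(x) = a_i^T x - b_i:
  g_1((3, -2)) = 0
  g_2((3, -2)) = -1
Stationarity residual: grad f(x) + sum_i lambda_i a_i = (0, 0)
  -> stationarity OK
Primal feasibility (all g_i <= 0): OK
Dual feasibility (all lambda_i >= 0): OK
Complementary slackness (lambda_i * g_i(x) = 0 for all i): OK

Verdict: yes, KKT holds.

yes


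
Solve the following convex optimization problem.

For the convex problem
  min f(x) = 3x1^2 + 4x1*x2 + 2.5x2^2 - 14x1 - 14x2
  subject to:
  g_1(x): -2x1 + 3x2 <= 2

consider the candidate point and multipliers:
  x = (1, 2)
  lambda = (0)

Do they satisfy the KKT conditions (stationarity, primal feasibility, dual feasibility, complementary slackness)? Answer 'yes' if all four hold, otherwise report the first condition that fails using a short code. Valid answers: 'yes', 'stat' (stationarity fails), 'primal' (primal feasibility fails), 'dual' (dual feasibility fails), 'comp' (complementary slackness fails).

Gradient of f: grad f(x) = Q x + c = (0, 0)
Constraint values g_i(x) = a_i^T x - b_i:
  g_1((1, 2)) = 2
Stationarity residual: grad f(x) + sum_i lambda_i a_i = (0, 0)
  -> stationarity OK
Primal feasibility (all g_i <= 0): FAILS
Dual feasibility (all lambda_i >= 0): OK
Complementary slackness (lambda_i * g_i(x) = 0 for all i): OK

Verdict: the first failing condition is primal_feasibility -> primal.

primal


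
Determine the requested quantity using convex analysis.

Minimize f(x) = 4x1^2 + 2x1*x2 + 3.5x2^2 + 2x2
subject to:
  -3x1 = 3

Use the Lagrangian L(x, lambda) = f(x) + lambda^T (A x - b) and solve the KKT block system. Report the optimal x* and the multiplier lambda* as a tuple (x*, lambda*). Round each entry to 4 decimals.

Form the Lagrangian:
  L(x, lambda) = (1/2) x^T Q x + c^T x + lambda^T (A x - b)
Stationarity (grad_x L = 0): Q x + c + A^T lambda = 0.
Primal feasibility: A x = b.

This gives the KKT block system:
  [ Q   A^T ] [ x     ]   [-c ]
  [ A    0  ] [ lambda ] = [ b ]

Solving the linear system:
  x*      = (-1, 0)
  lambda* = (-2.6667)
  f(x*)   = 4

x* = (-1, 0), lambda* = (-2.6667)


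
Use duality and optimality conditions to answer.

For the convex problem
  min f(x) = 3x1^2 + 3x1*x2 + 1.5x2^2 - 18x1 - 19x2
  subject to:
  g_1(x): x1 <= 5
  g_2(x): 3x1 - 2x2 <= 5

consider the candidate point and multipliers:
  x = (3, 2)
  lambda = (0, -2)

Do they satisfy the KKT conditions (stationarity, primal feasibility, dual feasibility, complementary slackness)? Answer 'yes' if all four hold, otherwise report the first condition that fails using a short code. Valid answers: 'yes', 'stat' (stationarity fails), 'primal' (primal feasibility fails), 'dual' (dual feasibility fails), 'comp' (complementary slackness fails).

Gradient of f: grad f(x) = Q x + c = (6, -4)
Constraint values g_i(x) = a_i^T x - b_i:
  g_1((3, 2)) = -2
  g_2((3, 2)) = 0
Stationarity residual: grad f(x) + sum_i lambda_i a_i = (0, 0)
  -> stationarity OK
Primal feasibility (all g_i <= 0): OK
Dual feasibility (all lambda_i >= 0): FAILS
Complementary slackness (lambda_i * g_i(x) = 0 for all i): OK

Verdict: the first failing condition is dual_feasibility -> dual.

dual


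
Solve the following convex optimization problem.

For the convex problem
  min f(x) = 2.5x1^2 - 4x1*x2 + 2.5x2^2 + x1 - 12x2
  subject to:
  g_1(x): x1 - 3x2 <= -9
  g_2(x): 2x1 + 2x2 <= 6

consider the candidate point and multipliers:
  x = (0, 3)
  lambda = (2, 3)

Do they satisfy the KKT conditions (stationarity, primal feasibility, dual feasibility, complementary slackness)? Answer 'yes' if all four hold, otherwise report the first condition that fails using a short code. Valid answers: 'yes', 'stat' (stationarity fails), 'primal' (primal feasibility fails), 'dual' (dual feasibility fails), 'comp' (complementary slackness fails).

Gradient of f: grad f(x) = Q x + c = (-11, 3)
Constraint values g_i(x) = a_i^T x - b_i:
  g_1((0, 3)) = 0
  g_2((0, 3)) = 0
Stationarity residual: grad f(x) + sum_i lambda_i a_i = (-3, 3)
  -> stationarity FAILS
Primal feasibility (all g_i <= 0): OK
Dual feasibility (all lambda_i >= 0): OK
Complementary slackness (lambda_i * g_i(x) = 0 for all i): OK

Verdict: the first failing condition is stationarity -> stat.

stat


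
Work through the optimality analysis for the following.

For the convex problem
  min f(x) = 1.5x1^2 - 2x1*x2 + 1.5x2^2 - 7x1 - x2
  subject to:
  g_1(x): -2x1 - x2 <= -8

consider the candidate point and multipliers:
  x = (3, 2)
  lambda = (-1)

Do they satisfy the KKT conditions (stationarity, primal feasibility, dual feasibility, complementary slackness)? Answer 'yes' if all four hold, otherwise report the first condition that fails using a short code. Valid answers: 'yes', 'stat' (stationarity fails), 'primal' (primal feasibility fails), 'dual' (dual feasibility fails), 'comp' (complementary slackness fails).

Gradient of f: grad f(x) = Q x + c = (-2, -1)
Constraint values g_i(x) = a_i^T x - b_i:
  g_1((3, 2)) = 0
Stationarity residual: grad f(x) + sum_i lambda_i a_i = (0, 0)
  -> stationarity OK
Primal feasibility (all g_i <= 0): OK
Dual feasibility (all lambda_i >= 0): FAILS
Complementary slackness (lambda_i * g_i(x) = 0 for all i): OK

Verdict: the first failing condition is dual_feasibility -> dual.

dual


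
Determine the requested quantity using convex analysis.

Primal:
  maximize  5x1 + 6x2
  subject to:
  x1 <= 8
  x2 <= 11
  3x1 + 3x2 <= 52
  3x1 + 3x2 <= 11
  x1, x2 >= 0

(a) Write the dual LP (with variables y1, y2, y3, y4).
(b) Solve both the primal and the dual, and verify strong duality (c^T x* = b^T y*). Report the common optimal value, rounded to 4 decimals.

The standard primal-dual pair for 'max c^T x s.t. A x <= b, x >= 0' is:
  Dual:  min b^T y  s.t.  A^T y >= c,  y >= 0.

So the dual LP is:
  minimize  8y1 + 11y2 + 52y3 + 11y4
  subject to:
    y1 + 3y3 + 3y4 >= 5
    y2 + 3y3 + 3y4 >= 6
    y1, y2, y3, y4 >= 0

Solving the primal: x* = (0, 3.6667).
  primal value c^T x* = 22.
Solving the dual: y* = (0, 0, 0, 2).
  dual value b^T y* = 22.
Strong duality: c^T x* = b^T y*. Confirmed.

22


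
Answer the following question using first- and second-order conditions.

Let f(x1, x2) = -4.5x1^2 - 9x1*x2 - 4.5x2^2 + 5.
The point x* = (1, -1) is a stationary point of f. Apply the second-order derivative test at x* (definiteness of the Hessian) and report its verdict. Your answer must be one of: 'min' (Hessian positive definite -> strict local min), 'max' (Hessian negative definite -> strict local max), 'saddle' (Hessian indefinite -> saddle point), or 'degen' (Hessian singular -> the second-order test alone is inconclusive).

Compute the Hessian H = grad^2 f:
  H = [[-9, -9], [-9, -9]]
Verify stationarity: grad f(x*) = H x* + g = (0, 0).
Eigenvalues of H: -18, 0.
H has a zero eigenvalue (singular; negative semidefinite but not definite), so H is neither positive definite, negative definite, nor indefinite. The second-order test alone is inconclusive -> degen.
(Indeed, f is constant along the null direction of H through x*, so x* is not a strict local extremum.)

degen


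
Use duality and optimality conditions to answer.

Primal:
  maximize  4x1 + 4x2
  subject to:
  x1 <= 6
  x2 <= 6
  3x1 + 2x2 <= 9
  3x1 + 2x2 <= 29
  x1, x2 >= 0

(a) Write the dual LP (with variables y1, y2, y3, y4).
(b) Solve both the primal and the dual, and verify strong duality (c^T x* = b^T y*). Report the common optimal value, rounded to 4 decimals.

The standard primal-dual pair for 'max c^T x s.t. A x <= b, x >= 0' is:
  Dual:  min b^T y  s.t.  A^T y >= c,  y >= 0.

So the dual LP is:
  minimize  6y1 + 6y2 + 9y3 + 29y4
  subject to:
    y1 + 3y3 + 3y4 >= 4
    y2 + 2y3 + 2y4 >= 4
    y1, y2, y3, y4 >= 0

Solving the primal: x* = (0, 4.5).
  primal value c^T x* = 18.
Solving the dual: y* = (0, 0, 2, 0).
  dual value b^T y* = 18.
Strong duality: c^T x* = b^T y*. Confirmed.

18


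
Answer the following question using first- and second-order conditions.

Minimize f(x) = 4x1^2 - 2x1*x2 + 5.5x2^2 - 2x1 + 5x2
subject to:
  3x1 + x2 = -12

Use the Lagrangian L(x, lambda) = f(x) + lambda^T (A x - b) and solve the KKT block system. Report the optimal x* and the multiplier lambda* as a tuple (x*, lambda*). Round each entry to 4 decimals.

Form the Lagrangian:
  L(x, lambda) = (1/2) x^T Q x + c^T x + lambda^T (A x - b)
Stationarity (grad_x L = 0): Q x + c + A^T lambda = 0.
Primal feasibility: A x = b.

This gives the KKT block system:
  [ Q   A^T ] [ x     ]   [-c ]
  [ A    0  ] [ lambda ] = [ b ]

Solving the linear system:
  x*      = (-3.3866, -1.8403)
  lambda* = (8.4706)
  f(x*)   = 49.6092

x* = (-3.3866, -1.8403), lambda* = (8.4706)


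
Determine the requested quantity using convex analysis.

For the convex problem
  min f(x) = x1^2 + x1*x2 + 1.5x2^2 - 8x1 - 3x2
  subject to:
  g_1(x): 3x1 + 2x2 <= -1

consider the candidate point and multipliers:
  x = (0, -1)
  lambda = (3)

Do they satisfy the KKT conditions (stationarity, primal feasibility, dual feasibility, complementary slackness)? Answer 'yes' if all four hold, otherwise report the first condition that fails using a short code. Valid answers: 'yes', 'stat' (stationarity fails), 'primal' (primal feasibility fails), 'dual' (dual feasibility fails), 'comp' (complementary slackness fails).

Gradient of f: grad f(x) = Q x + c = (-9, -6)
Constraint values g_i(x) = a_i^T x - b_i:
  g_1((0, -1)) = -1
Stationarity residual: grad f(x) + sum_i lambda_i a_i = (0, 0)
  -> stationarity OK
Primal feasibility (all g_i <= 0): OK
Dual feasibility (all lambda_i >= 0): OK
Complementary slackness (lambda_i * g_i(x) = 0 for all i): FAILS

Verdict: the first failing condition is complementary_slackness -> comp.

comp


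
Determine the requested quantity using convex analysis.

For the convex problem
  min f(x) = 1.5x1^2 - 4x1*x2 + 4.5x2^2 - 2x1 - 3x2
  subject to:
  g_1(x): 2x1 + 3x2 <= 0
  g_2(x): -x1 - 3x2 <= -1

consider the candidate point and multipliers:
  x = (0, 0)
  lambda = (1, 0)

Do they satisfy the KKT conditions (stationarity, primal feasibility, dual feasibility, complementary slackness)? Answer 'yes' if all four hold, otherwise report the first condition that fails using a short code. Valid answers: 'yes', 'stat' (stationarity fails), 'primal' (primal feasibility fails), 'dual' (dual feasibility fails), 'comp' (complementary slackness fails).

Gradient of f: grad f(x) = Q x + c = (-2, -3)
Constraint values g_i(x) = a_i^T x - b_i:
  g_1((0, 0)) = 0
  g_2((0, 0)) = 1
Stationarity residual: grad f(x) + sum_i lambda_i a_i = (0, 0)
  -> stationarity OK
Primal feasibility (all g_i <= 0): FAILS
Dual feasibility (all lambda_i >= 0): OK
Complementary slackness (lambda_i * g_i(x) = 0 for all i): OK

Verdict: the first failing condition is primal_feasibility -> primal.

primal


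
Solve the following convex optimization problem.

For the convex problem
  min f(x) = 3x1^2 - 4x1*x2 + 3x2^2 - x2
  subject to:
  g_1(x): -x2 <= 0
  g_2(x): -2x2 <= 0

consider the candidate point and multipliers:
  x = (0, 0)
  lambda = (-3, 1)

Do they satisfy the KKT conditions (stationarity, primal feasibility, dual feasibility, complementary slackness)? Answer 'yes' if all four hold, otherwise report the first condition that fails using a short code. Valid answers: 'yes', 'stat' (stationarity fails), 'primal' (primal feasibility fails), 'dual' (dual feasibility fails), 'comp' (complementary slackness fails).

Gradient of f: grad f(x) = Q x + c = (0, -1)
Constraint values g_i(x) = a_i^T x - b_i:
  g_1((0, 0)) = 0
  g_2((0, 0)) = 0
Stationarity residual: grad f(x) + sum_i lambda_i a_i = (0, 0)
  -> stationarity OK
Primal feasibility (all g_i <= 0): OK
Dual feasibility (all lambda_i >= 0): FAILS
Complementary slackness (lambda_i * g_i(x) = 0 for all i): OK

Verdict: the first failing condition is dual_feasibility -> dual.

dual


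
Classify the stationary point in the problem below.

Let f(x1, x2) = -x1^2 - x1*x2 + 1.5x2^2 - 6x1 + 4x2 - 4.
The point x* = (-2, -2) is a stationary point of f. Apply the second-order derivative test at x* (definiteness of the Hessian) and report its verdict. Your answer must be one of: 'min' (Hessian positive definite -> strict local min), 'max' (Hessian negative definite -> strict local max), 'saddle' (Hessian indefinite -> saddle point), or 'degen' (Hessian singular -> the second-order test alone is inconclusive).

Compute the Hessian H = grad^2 f:
  H = [[-2, -1], [-1, 3]]
Verify stationarity: grad f(x*) = H x* + g = (0, 0).
Eigenvalues of H: -2.1926, 3.1926.
Eigenvalues have mixed signs, so H is indefinite -> x* is a saddle point.

saddle
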